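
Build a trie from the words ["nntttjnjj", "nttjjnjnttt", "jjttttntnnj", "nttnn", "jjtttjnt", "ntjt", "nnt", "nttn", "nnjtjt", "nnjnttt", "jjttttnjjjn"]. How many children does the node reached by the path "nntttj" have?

Follow the path "nntttj" to its node, then look at its outgoing edges.
Characters that immediately follow "nntttj" among the stored strings: {n}.
That node has 1 child edge.

1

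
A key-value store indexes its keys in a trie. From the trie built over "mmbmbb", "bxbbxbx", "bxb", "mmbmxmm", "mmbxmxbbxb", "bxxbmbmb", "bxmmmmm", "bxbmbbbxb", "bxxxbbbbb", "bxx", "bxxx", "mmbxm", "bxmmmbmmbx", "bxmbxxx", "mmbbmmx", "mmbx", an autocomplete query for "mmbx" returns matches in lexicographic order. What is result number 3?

Filter for "mmbx…" and sort: "mmbx", "mmbxm", "mmbxmxbbxb"
Position 3: mmbxmxbbxb

mmbxmxbbxb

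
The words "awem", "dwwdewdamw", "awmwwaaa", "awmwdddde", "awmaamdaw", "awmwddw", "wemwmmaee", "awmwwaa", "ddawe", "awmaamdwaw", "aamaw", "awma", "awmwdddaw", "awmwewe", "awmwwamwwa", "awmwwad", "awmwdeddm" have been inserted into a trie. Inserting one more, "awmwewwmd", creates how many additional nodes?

"awmwew" is already a path in the trie; the remaining "wmd" must be added.
Each of the 3 remaining characters creates one node.

3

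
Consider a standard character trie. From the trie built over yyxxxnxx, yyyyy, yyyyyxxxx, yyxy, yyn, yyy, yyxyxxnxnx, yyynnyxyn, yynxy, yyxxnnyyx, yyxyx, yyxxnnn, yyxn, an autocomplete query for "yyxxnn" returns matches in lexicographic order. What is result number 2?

Filter for "yyxxnn…" and sort: "yyxxnnn", "yyxxnnyyx"
The 2nd is yyxxnnyyx.

yyxxnnyyx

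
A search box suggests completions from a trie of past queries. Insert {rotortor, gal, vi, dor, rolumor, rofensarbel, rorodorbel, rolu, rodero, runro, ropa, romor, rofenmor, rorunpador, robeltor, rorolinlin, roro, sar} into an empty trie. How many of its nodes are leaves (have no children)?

16

A leaf is a node with no children — equivalently, the end of a word that is not a proper prefix of any other stored word.
Those words: "dor", "gal", "robeltor", "rodero", "rofenmor", "rofensarbel", "rolumor", "romor", "ropa", "rorodorbel", "rorolinlin", "rorunpador", "rotortor", "runro", "sar", "vi"
Leaf count: 16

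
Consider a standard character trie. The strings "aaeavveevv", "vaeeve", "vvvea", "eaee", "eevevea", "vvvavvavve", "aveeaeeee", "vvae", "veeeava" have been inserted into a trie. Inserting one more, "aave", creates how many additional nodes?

2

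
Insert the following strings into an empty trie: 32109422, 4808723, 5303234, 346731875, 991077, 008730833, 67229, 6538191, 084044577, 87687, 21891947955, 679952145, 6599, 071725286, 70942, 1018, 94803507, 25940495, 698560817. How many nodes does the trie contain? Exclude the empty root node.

128

Insert word by word; a character creates a node only if that edge doesn't already exist:
  "32109422" → 8 new (3, 2, 1, 0, 9, 4, 2, 2)
  "4808723" → 7 new (4, 8, 0, 8, 7, 2, 3)
  "5303234" → 7 new (5, 3, 0, 3, 2, 3, 4)
  "346731875" → prefix "3" already present; 8 new (4, 6, 7, 3, 1, 8, 7, 5)
  "991077" → 6 new (9, 9, 1, 0, 7, 7)
  "008730833" → 9 new (0, 0, 8, 7, 3, 0, 8, 3, 3)
  "67229" → 5 new (6, 7, 2, 2, 9)
  "6538191" → prefix "6" already present; 6 new (5, 3, 8, 1, 9, 1)
  "084044577" → prefix "0" already present; 8 new (8, 4, 0, 4, 4, 5, 7, 7)
  "87687" → 5 new (8, 7, 6, 8, 7)
  "21891947955" → 11 new (2, 1, 8, 9, 1, 9, 4, 7, 9, 5, 5)
  "679952145" → prefix "67" already present; 7 new (9, 9, 5, 2, 1, 4, 5)
  "6599" → prefix "65" already present; 2 new (9, 9)
  "071725286" → prefix "0" already present; 8 new (7, 1, 7, 2, 5, 2, 8, 6)
  "70942" → 5 new (7, 0, 9, 4, 2)
  "1018" → 4 new (1, 0, 1, 8)
  "94803507" → prefix "9" already present; 7 new (4, 8, 0, 3, 5, 0, 7)
  "25940495" → prefix "2" already present; 7 new (5, 9, 4, 0, 4, 9, 5)
  "698560817" → prefix "6" already present; 8 new (9, 8, 5, 6, 0, 8, 1, 7)
Total nodes = 8 + 7 + 7 + 8 + 6 + 9 + 5 + 6 + 8 + 5 + 11 + 7 + 2 + 8 + 5 + 4 + 7 + 7 + 8 = 128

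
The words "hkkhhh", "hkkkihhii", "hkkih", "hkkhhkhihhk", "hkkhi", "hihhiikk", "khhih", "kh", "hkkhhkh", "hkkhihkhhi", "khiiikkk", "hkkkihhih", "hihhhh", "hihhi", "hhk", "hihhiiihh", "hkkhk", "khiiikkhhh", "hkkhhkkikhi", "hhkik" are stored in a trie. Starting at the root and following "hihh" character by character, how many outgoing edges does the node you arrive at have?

The children of the "hihh" node are the distinct next characters among strings starting with "hihh".
Distinct next characters after "hihh": h, i.
That node has 2 child edges.

2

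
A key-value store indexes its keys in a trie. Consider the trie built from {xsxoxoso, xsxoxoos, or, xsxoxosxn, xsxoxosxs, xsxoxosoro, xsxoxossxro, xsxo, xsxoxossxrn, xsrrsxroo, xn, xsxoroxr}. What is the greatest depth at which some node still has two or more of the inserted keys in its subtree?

10

The deepest shared node is where two words last agree before diverging.
e.g. "xsxoxossxrn" and "xsxoxossxro" share the prefix "xsxoxossxr" of length 10; no pair shares a longer one.
Longest shared-prefix length: 10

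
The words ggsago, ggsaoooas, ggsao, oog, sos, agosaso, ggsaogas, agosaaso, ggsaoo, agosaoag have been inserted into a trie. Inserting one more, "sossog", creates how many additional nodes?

3

"sos" is already a path in the trie; the remaining "sog" must be added.
So 6 − 3 = 3 new nodes.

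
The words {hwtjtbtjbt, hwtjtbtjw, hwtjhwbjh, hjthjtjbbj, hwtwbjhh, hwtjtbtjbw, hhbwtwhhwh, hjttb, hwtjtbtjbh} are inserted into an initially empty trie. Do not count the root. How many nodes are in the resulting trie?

For each word, the new-node count is its length minus the longest prefix already in the trie:
  "hwtjtbtjbt" → 10 new (h, w, t, j, t, b, t, j, b, t)
  "hwtjtbtjw" → prefix "hwtjtbtj" already present; 1 new (w)
  "hwtjhwbjh" → prefix "hwtj" already present; 5 new (h, w, b, j, h)
  "hjthjtjbbj" → prefix "h" already present; 9 new (j, t, h, j, t, j, b, b, j)
  "hwtwbjhh" → prefix "hwt" already present; 5 new (w, b, j, h, h)
  "hwtjtbtjbw" → prefix "hwtjtbtjb" already present; 1 new (w)
  "hhbwtwhhwh" → prefix "h" already present; 9 new (h, b, w, t, w, h, h, w, h)
  "hjttb" → prefix "hjt" already present; 2 new (t, b)
  "hwtjtbtjbh" → prefix "hwtjtbtjb" already present; 1 new (h)
Total nodes = 10 + 1 + 5 + 9 + 5 + 1 + 9 + 2 + 1 = 43

43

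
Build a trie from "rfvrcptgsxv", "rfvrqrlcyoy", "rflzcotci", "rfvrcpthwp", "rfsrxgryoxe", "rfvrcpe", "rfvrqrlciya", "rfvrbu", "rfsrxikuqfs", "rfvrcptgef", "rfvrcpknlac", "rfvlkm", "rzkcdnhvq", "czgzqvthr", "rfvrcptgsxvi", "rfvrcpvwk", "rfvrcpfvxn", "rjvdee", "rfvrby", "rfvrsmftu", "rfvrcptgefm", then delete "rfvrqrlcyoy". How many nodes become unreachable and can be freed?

A node on "rfvrqrlcyoy"'s path can go only if nothing else ends at it or branches off below it.
The suffix "yoy" (3 nodes) is used only by "rfvrqrlcyoy"; the node for "rfvrqrlc" still has the child "i", so pruning stops there.
Nodes removed: 3

3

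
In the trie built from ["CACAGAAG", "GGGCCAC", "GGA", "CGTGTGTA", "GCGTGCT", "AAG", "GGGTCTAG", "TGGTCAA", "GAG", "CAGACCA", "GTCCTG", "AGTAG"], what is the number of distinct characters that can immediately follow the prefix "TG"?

1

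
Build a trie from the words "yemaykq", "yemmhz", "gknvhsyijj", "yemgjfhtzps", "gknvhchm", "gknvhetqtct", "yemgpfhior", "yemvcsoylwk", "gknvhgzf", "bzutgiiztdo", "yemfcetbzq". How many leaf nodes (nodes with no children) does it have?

11

Leaves are exactly the stored words that no other stored word extends.
Those words: "bzutgiiztdo", "gknvhchm", "gknvhetqtct", "gknvhgzf", "gknvhsyijj", "yemaykq", "yemfcetbzq", "yemgjfhtzps", "yemgpfhior", "yemmhz", "yemvcsoylwk"
Leaf count: 11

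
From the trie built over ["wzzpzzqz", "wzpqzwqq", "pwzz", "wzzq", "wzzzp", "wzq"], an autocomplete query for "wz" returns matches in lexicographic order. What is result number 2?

Words with prefix "wz", in lexicographic order: "wzpqzwqq", "wzq", "wzzpzzqz", "wzzq", "wzzzp"
Position 2: wzq

wzq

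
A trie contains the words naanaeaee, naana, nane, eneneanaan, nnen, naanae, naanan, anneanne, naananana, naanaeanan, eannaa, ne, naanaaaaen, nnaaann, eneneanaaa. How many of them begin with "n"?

Traverse to the node for "n", then collect every word in that subtree.
Matches: "naana", "naanaaaaen", "naanae", "naanaeaee", "naanaeanan", "naanan", "naananana", "nane", "ne", "nnaaann", "nnen"
Count: 11

11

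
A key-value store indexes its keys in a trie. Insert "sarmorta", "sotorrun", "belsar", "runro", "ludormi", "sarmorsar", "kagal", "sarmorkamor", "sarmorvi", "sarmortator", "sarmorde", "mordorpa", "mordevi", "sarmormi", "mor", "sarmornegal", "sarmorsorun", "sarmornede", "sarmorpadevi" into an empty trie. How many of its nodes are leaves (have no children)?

17

Leaves are exactly the stored words that no other stored word extends.
Those words: "belsar", "kagal", "ludormi", "mordevi", "mordorpa", "runro", "sarmorde", "sarmorkamor", "sarmormi", "sarmornede", "sarmornegal", "sarmorpadevi", "sarmorsar", "sarmorsorun", "sarmortator", "sarmorvi", "sotorrun"
Leaf count: 17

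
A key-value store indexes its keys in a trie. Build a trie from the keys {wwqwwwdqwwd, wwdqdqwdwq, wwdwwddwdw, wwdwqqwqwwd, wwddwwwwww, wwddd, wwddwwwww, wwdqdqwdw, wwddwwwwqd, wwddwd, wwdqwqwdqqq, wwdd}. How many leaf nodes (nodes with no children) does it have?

Leaves are exactly the stored words that no other stored word extends.
Those words: "wwddd", "wwddwd", "wwddwwwwqd", "wwddwwwwww", "wwdqdqwdwq", "wwdqwqwdqqq", "wwdwqqwqwwd", "wwdwwddwdw", "wwqwwwdqwwd"
Leaf count: 9

9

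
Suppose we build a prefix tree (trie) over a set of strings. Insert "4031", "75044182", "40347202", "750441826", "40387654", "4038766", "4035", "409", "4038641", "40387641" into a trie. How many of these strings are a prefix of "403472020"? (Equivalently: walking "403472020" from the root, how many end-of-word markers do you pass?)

1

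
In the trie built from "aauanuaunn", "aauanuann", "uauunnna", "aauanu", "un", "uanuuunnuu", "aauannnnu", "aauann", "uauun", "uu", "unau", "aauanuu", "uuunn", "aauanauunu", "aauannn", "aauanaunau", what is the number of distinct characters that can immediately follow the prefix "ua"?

Walk "ua" from the root, arriving at one node.
Characters that immediately follow "ua" among the stored strings: {n, u}.
That node has 2 child edges.

2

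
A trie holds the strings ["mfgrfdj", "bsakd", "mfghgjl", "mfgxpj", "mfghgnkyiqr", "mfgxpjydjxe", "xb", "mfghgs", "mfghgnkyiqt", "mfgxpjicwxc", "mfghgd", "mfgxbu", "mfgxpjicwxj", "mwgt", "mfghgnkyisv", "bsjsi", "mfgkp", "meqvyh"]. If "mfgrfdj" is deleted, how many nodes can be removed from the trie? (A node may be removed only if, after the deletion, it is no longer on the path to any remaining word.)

After clearing the end-marker at "mfgrfdj", prune upward until reaching a node still needed by another word.
The suffix "rfdj" (4 nodes) is used only by "mfgrfdj"; the node for "mfg" still has the child "h", so pruning stops there.
Nodes removed: 4

4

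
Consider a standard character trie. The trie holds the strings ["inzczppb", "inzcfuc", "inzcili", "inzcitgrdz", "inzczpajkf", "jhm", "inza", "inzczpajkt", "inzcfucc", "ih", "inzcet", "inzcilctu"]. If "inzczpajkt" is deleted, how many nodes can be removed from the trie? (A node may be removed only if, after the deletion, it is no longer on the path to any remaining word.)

After clearing the end-marker at "inzczpajkt", prune upward until reaching a node still needed by another word.
The suffix "t" (1 node) is used only by "inzczpajkt"; the node for "inzczpajk" still has the child "f", so pruning stops there.
Nodes removed: 1

1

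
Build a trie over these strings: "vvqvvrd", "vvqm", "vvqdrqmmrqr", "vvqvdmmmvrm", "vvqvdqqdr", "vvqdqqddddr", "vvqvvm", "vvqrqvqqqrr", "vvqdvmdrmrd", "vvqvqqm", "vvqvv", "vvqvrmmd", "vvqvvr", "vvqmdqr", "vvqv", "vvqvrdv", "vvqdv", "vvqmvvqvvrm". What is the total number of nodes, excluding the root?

69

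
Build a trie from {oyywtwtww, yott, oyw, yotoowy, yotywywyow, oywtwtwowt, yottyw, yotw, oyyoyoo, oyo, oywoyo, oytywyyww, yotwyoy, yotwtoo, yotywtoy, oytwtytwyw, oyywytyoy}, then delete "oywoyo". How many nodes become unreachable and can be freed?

After clearing the end-marker at "oywoyo", prune upward until reaching a node still needed by another word.
The suffix "oyo" (3 nodes) is used only by "oywoyo"; the node for "oyw" still has the child "t", so pruning stops there.
Nodes removed: 3

3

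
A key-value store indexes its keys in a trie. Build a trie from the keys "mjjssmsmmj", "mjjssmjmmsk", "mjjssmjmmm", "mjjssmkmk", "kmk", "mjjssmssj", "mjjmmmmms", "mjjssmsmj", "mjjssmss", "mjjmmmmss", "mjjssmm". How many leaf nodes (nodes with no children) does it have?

10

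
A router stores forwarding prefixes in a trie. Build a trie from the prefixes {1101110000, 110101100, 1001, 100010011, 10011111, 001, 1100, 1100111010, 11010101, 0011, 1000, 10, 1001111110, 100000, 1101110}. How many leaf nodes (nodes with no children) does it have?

8

A leaf is a node with no children — equivalently, the end of a word that is not a proper prefix of any other stored word.
Those words: "0011", "100000", "100010011", "1001111110", "1100111010", "11010101", "110101100", "1101110000"
Leaf count: 8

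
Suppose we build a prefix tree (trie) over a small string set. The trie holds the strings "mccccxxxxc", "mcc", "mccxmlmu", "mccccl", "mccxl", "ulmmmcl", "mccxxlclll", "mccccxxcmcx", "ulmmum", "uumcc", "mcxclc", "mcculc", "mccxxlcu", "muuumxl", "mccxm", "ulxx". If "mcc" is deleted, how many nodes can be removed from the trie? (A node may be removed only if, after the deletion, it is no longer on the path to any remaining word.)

Walk "mcc" from the leaf back toward the root, removing each node that no remaining word uses.
Every node on "mcc" is still needed (e.g. by "mccccxxxxc"), so nothing is freed.
Nodes removed: 0

0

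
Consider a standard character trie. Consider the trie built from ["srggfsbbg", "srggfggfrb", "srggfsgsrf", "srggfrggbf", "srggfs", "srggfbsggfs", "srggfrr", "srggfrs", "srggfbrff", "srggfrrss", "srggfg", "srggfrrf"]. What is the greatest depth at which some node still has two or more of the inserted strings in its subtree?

The deepest shared node is where two words last agree before diverging.
e.g. "srggfrr" and "srggfrrf" share the prefix "srggfrr" of length 7; no pair shares a longer one.
Longest shared-prefix length: 7

7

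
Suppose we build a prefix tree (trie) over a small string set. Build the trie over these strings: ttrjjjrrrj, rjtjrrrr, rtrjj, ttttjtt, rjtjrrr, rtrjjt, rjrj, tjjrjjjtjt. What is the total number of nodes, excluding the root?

39

Trace insertions, counting only characters that open a new branch:
  "ttrjjjrrrj" → 10 new (t, t, r, j, j, j, r, r, r, j)
  "rjtjrrrr" → 8 new (r, j, t, j, r, r, r, r)
  "rtrjj" → prefix "r" already present; 4 new (t, r, j, j)
  "ttttjtt" → prefix "tt" already present; 5 new (t, t, j, t, t)
  "rjtjrrr" → prefix "rjtjrrr" already present; 0 new (none)
  "rtrjjt" → prefix "rtrjj" already present; 1 new (t)
  "rjrj" → prefix "rj" already present; 2 new (r, j)
  "tjjrjjjtjt" → prefix "t" already present; 9 new (j, j, r, j, j, j, t, j, t)
Total nodes = 10 + 8 + 4 + 5 + 0 + 1 + 2 + 9 = 39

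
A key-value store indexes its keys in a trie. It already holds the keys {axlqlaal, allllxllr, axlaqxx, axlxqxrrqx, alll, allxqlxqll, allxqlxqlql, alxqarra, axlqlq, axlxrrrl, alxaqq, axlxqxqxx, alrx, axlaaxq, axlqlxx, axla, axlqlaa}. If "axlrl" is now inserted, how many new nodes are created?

Walking "axlrl" from the root, the first 3 characters ("axl") follow existing edges; "r" is the first miss.
Each of the 2 remaining characters creates one node.

2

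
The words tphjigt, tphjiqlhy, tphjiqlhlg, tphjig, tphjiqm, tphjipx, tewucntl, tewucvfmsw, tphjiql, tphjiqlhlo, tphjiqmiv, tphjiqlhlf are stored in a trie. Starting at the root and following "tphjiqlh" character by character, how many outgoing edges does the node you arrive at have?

Follow the path "tphjiqlh" to its node, then look at its outgoing edges.
Characters that immediately follow "tphjiqlh" among the stored strings: {l, y}.
That node has 2 child edges.

2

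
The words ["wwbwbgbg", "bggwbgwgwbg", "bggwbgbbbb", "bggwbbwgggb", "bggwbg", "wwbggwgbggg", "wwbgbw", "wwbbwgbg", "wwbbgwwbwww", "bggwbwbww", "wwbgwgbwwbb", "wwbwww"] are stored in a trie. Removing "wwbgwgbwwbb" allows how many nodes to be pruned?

A node on "wwbgwgbwwbb"'s path can go only if nothing else ends at it or branches off below it.
The suffix "wgbwwbb" (7 nodes) is used only by "wwbgwgbwwbb"; the node for "wwbg" still has the child "g", so pruning stops there.
Nodes removed: 7

7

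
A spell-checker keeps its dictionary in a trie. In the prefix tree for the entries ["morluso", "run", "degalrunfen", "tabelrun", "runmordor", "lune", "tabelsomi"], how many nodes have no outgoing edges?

6

A leaf is a node with no children — equivalently, the end of a word that is not a proper prefix of any other stored word.
Those words: "degalrunfen", "lune", "morluso", "runmordor", "tabelrun", "tabelsomi"
Leaf count: 6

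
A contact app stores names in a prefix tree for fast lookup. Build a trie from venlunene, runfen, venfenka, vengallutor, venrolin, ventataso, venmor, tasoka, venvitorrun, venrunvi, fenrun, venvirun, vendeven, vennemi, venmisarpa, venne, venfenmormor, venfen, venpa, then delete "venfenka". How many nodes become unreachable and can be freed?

Walk "venfenka" from the leaf back toward the root, removing each node that no remaining word uses.
The suffix "ka" (2 nodes) is used only by "venfenka"; the node for "venfen" still has the child "m", so pruning stops there.
Nodes removed: 2

2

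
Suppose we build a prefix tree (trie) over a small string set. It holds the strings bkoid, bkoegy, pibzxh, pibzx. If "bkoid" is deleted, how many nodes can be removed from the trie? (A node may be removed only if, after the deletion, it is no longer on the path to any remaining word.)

Walk "bkoid" from the leaf back toward the root, removing each node that no remaining word uses.
The suffix "id" (2 nodes) is used only by "bkoid"; the node for "bko" still has the child "e", so pruning stops there.
Nodes removed: 2

2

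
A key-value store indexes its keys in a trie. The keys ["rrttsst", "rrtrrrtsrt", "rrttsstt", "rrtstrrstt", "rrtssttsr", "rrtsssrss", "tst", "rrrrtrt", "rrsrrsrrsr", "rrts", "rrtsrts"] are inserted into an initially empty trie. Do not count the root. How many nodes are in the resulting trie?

50

Insert word by word; a character creates a node only if that edge doesn't already exist:
  "rrttsst" → 7 new (r, r, t, t, s, s, t)
  "rrtrrrtsrt" → prefix "rrt" already present; 7 new (r, r, r, t, s, r, t)
  "rrttsstt" → prefix "rrttsst" already present; 1 new (t)
  "rrtstrrstt" → prefix "rrt" already present; 7 new (s, t, r, r, s, t, t)
  "rrtssttsr" → prefix "rrts" already present; 5 new (s, t, t, s, r)
  "rrtsssrss" → prefix "rrtss" already present; 4 new (s, r, s, s)
  "tst" → 3 new (t, s, t)
  "rrrrtrt" → prefix "rr" already present; 5 new (r, r, t, r, t)
  "rrsrrsrrsr" → prefix "rr" already present; 8 new (s, r, r, s, r, r, s, r)
  "rrts" → prefix "rrts" already present; 0 new (none)
  "rrtsrts" → prefix "rrts" already present; 3 new (r, t, s)
Total nodes = 7 + 7 + 1 + 7 + 5 + 4 + 3 + 5 + 8 + 0 + 3 = 50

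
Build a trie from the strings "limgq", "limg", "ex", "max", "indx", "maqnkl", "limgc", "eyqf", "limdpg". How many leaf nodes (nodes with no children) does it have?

A leaf is a node with no children — equivalently, the end of a word that is not a proper prefix of any other stored word.
Those words: "ex", "eyqf", "indx", "limdpg", "limgc", "limgq", "maqnkl", "max"
Leaf count: 8

8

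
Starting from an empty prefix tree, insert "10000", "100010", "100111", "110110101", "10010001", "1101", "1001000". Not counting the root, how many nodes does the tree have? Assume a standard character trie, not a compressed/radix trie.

Count nodes per top-level branch (shared prefixes stored once):
  '1'-branch (10000, 100010, 1001000, 10010001, 100111, 1101, 110110101): 22 nodes
Sum: 22

22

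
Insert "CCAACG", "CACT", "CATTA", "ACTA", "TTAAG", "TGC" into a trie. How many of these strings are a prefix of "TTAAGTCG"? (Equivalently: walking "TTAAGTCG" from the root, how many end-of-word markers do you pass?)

Check each prefix of "TTAAGTCG" against the stored set — each match is an end-marker on the path.
Prefixes of the query that are stored words: "TTAAG"
Count: 1

1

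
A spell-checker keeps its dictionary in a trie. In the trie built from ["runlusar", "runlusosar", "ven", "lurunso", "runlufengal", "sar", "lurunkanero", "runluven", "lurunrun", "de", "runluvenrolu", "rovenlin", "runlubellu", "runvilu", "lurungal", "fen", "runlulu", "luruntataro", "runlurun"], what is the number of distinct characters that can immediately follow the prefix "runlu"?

Follow the path "runlu" to its node, then look at its outgoing edges.
Distinct next characters after "runlu": b, f, l, r, s, v.
That node has 6 child edges.

6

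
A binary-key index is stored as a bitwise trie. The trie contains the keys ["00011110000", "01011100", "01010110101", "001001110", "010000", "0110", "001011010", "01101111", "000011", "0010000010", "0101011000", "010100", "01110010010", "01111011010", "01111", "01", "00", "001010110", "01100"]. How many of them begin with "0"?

19

Walk to "0"; the words in its subtree are exactly those with that prefix.
Matches: "00", "000011", "00011110000", "0010000010", "001001110", "001010110", "001011010", "01", "010000", "010100", "0101011000", "01010110101", "01011100", "0110", "01100", "01101111", "01110010010", "01111", "01111011010"
Count: 19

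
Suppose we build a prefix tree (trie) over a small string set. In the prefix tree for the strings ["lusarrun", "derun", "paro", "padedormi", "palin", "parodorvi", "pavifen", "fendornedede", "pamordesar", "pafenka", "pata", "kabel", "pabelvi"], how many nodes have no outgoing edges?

12

A leaf is a node with no children — equivalently, the end of a word that is not a proper prefix of any other stored word.
Those words: "derun", "fendornedede", "kabel", "lusarrun", "pabelvi", "padedormi", "pafenka", "palin", "pamordesar", "parodorvi", "pata", "pavifen"
Leaf count: 12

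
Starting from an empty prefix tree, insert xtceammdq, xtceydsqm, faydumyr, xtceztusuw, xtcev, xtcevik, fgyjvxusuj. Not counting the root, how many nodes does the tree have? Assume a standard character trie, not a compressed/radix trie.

Count nodes per top-level branch (shared prefixes stored once):
  'f'-branch (faydumyr, fgyjvxusuj): 17 nodes
  'x'-branch (xtceammdq, xtcev, xtcevik, xtceydsqm, xtceztusuw): 23 nodes
Sum: 40

40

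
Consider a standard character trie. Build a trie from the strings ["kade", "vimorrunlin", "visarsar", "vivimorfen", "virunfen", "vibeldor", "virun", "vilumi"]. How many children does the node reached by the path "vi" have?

6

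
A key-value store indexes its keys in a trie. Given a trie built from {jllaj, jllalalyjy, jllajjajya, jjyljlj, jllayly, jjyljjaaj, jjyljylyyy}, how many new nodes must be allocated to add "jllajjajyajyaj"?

4

Walking "jllajjajyajyaj" from the root, the first 10 characters ("jllajjajya") follow existing edges; "j" is the first miss.
Each of the 4 remaining characters creates one node.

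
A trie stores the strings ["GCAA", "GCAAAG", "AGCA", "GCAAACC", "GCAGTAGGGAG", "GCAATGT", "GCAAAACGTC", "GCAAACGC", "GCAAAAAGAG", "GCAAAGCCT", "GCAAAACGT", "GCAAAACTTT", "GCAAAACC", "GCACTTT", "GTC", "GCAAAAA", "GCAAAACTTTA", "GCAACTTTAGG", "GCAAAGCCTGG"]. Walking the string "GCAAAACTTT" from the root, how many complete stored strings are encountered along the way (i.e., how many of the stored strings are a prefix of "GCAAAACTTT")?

Check each prefix of "GCAAAACTTT" against the stored set — each match is an end-marker on the path.
Prefixes of the query that are stored words: "GCAA", "GCAAAACTTT"
Count: 2

2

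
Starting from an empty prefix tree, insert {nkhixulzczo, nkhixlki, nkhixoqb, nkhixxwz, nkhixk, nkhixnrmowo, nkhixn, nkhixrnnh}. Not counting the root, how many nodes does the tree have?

31

Trace insertions, counting only characters that open a new branch:
  "nkhixulzczo" → 11 new (n, k, h, i, x, u, l, z, c, z, o)
  "nkhixlki" → prefix "nkhix" already present; 3 new (l, k, i)
  "nkhixoqb" → prefix "nkhix" already present; 3 new (o, q, b)
  "nkhixxwz" → prefix "nkhix" already present; 3 new (x, w, z)
  "nkhixk" → prefix "nkhix" already present; 1 new (k)
  "nkhixnrmowo" → prefix "nkhix" already present; 6 new (n, r, m, o, w, o)
  "nkhixn" → prefix "nkhixn" already present; 0 new (none)
  "nkhixrnnh" → prefix "nkhix" already present; 4 new (r, n, n, h)
Total nodes = 11 + 3 + 3 + 3 + 1 + 6 + 0 + 4 = 31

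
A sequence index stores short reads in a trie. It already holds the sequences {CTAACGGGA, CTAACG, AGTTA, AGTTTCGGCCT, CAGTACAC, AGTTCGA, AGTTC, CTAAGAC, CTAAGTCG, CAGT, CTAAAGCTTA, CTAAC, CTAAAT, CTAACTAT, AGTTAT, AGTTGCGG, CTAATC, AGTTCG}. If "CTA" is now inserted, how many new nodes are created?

0

Every character of "CTA" already lies on an existing path (it is a prefix of some stored word).
No new nodes are needed: 0.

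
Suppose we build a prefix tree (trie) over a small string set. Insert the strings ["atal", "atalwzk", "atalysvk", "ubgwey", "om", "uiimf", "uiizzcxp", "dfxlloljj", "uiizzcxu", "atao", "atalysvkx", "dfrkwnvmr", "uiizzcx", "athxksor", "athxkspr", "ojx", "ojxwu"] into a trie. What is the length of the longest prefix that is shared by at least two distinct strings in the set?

Look for the deepest trie node that still has at least two words in its subtree.
e.g. "atalysvk" and "atalysvkx" share the prefix "atalysvk" of length 8; no pair shares a longer one.
Longest shared-prefix length: 8

8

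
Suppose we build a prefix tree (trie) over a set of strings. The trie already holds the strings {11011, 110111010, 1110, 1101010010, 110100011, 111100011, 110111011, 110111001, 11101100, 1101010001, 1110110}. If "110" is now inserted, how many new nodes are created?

0

Every character of "110" already lies on an existing path (it is a prefix of some stored word).
No new nodes are needed: 0.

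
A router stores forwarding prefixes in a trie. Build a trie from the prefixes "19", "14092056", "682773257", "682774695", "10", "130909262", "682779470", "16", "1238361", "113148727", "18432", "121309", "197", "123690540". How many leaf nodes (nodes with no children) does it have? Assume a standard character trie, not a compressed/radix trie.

A leaf is a node with no children — equivalently, the end of a word that is not a proper prefix of any other stored word.
Those words: "10", "113148727", "121309", "123690540", "1238361", "130909262", "14092056", "16", "18432", "197", "682773257", "682774695", "682779470"
Leaf count: 13

13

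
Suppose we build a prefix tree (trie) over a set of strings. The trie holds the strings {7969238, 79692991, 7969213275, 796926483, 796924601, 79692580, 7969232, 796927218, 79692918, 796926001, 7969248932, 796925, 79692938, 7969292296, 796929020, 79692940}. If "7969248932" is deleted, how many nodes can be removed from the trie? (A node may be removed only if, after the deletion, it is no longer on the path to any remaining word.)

4

Walk "7969248932" from the leaf back toward the root, removing each node that no remaining word uses.
The suffix "8932" (4 nodes) is used only by "7969248932"; the node for "796924" still has the child "6", so pruning stops there.
Nodes removed: 4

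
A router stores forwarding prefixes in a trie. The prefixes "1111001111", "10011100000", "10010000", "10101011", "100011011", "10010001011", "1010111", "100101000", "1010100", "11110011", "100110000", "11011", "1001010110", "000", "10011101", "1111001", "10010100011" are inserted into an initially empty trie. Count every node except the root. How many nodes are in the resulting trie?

63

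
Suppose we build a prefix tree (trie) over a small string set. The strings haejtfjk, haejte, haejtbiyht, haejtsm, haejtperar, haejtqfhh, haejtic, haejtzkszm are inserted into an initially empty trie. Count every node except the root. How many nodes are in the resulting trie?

32

Insert word by word; a character creates a node only if that edge doesn't already exist:
  "haejtfjk" → 8 new (h, a, e, j, t, f, j, k)
  "haejte" → prefix "haejt" already present; 1 new (e)
  "haejtbiyht" → prefix "haejt" already present; 5 new (b, i, y, h, t)
  "haejtsm" → prefix "haejt" already present; 2 new (s, m)
  "haejtperar" → prefix "haejt" already present; 5 new (p, e, r, a, r)
  "haejtqfhh" → prefix "haejt" already present; 4 new (q, f, h, h)
  "haejtic" → prefix "haejt" already present; 2 new (i, c)
  "haejtzkszm" → prefix "haejt" already present; 5 new (z, k, s, z, m)
Total nodes = 8 + 1 + 5 + 2 + 5 + 4 + 2 + 5 = 32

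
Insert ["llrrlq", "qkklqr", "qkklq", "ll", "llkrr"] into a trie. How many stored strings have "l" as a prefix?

Filter for entries beginning with "l":
Words under "l": ll, llkrr, llrrlq
Count: 3

3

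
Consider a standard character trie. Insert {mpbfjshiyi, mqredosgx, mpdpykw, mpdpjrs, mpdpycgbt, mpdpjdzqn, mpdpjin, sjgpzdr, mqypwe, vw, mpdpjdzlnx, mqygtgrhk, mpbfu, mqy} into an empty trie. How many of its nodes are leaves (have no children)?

13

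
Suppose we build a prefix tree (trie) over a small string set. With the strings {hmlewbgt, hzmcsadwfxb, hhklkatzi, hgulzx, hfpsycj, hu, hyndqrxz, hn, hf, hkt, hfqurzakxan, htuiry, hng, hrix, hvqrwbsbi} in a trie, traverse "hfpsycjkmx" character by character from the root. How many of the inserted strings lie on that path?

2

Check each prefix of "hfpsycjkmx" against the stored set — each match is an end-marker on the path.
Prefixes of the query that are stored words: "hf", "hfpsycj"
Count: 2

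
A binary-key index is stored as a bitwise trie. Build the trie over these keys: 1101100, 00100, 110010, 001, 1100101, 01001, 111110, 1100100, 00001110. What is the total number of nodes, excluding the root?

Count nodes per top-level branch (shared prefixes stored once):
  '0'-branch (00001110, 001, 00100, 01001): 15 nodes
  '1'-branch (110010, 1100100, 1100101, 1101100, 111110): 16 nodes
Sum: 31

31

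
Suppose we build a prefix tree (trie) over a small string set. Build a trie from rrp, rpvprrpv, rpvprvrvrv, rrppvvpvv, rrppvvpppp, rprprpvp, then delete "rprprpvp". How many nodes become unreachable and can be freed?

6

A node on "rprprpvp"'s path can go only if nothing else ends at it or branches off below it.
The suffix "rprpvp" (6 nodes) is used only by "rprprpvp"; the node for "rp" still has the child "v", so pruning stops there.
Nodes removed: 6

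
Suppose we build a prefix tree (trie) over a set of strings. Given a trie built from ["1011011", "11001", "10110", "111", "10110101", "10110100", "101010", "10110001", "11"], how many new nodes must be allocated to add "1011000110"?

Walking "1011000110" from the root, the first 8 characters ("10110001") follow existing edges; "1" is the first miss.
New nodes needed: |"1011000110"| − 8 = 10 − 8 = 2.

2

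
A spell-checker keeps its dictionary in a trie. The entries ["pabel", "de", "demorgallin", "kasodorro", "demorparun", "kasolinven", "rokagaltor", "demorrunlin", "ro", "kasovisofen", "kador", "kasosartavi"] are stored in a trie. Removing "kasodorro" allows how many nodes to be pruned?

After clearing the end-marker at "kasodorro", prune upward until reaching a node still needed by another word.
The suffix "dorro" (5 nodes) is used only by "kasodorro"; the node for "kaso" still has the child "l", so pruning stops there.
Nodes removed: 5

5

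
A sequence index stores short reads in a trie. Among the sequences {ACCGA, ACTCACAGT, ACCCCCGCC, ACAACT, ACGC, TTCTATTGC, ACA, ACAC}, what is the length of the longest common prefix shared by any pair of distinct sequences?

3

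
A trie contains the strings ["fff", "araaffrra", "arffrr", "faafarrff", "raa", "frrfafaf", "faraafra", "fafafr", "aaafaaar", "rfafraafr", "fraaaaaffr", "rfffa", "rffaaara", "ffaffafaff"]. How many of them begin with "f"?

7

Filter for entries beginning with "f":
Matches: "faafarrff", "fafafr", "faraafra", "ffaffafaff", "fff", "fraaaaaffr", "frrfafaf"
Count: 7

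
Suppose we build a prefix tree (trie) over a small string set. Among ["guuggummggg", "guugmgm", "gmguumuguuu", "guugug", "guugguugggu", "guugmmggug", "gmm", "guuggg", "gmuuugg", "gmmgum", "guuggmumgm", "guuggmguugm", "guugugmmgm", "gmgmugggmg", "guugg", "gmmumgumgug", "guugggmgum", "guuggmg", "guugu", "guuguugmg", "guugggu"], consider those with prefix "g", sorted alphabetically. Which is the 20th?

guugugmmgm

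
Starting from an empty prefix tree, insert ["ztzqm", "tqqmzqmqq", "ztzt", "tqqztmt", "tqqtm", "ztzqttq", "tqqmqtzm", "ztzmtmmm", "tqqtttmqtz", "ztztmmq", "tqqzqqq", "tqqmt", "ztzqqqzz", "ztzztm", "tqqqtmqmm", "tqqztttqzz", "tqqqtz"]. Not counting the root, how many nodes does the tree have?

Trace insertions, counting only characters that open a new branch:
  "ztzqm" → 5 new (z, t, z, q, m)
  "tqqmzqmqq" → 9 new (t, q, q, m, z, q, m, q, q)
  "ztzt" → prefix "ztz" already present; 1 new (t)
  "tqqztmt" → prefix "tqq" already present; 4 new (z, t, m, t)
  "tqqtm" → prefix "tqq" already present; 2 new (t, m)
  "ztzqttq" → prefix "ztzq" already present; 3 new (t, t, q)
  "tqqmqtzm" → prefix "tqqm" already present; 4 new (q, t, z, m)
  "ztzmtmmm" → prefix "ztz" already present; 5 new (m, t, m, m, m)
  "tqqtttmqtz" → prefix "tqqt" already present; 6 new (t, t, m, q, t, z)
  "ztztmmq" → prefix "ztzt" already present; 3 new (m, m, q)
  "tqqzqqq" → prefix "tqqz" already present; 3 new (q, q, q)
  "tqqmt" → prefix "tqqm" already present; 1 new (t)
  "ztzqqqzz" → prefix "ztzq" already present; 4 new (q, q, z, z)
  "ztzztm" → prefix "ztz" already present; 3 new (z, t, m)
  "tqqqtmqmm" → prefix "tqq" already present; 6 new (q, t, m, q, m, m)
  "tqqztttqzz" → prefix "tqqzt" already present; 5 new (t, t, q, z, z)
  "tqqqtz" → prefix "tqqqt" already present; 1 new (z)
Total nodes = 5 + 9 + 1 + 4 + 2 + 3 + 4 + 5 + 6 + 3 + 3 + 1 + 4 + 3 + 6 + 5 + 1 = 65

65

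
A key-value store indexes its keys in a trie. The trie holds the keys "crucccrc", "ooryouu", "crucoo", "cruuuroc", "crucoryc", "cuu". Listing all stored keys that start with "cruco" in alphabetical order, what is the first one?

crucoo

Filter for "cruco…" and sort: "crucoo", "crucoryc"
Position 1: crucoo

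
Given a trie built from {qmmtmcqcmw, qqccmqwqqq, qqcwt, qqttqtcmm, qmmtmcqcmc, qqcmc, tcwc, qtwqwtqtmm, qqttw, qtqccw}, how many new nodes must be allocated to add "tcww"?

The longest prefix of "tcww" already in the trie is "tcw" (length 3).
Each of the 1 remaining characters creates one node.

1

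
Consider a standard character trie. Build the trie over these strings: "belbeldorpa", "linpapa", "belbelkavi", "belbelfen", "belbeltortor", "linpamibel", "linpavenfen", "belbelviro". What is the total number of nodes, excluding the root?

46

Count nodes per top-level branch (shared prefixes stored once):
  'b'-branch (belbeldorpa, belbelfen, belbelkavi, belbeltortor, belbelviro): 28 nodes
  'l'-branch (linpamibel, linpapa, linpavenfen): 18 nodes
Sum: 46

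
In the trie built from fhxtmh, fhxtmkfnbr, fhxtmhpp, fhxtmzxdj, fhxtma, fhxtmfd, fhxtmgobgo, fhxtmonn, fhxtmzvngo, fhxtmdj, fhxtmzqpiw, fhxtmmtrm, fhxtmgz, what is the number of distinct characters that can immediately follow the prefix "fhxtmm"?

1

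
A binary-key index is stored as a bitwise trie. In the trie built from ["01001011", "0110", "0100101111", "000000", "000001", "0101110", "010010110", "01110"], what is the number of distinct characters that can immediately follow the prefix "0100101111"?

Follow the path "0100101111" to its node, then look at its outgoing edges.
No stored string extends past "0100101111".
That node has 0 child edges.

0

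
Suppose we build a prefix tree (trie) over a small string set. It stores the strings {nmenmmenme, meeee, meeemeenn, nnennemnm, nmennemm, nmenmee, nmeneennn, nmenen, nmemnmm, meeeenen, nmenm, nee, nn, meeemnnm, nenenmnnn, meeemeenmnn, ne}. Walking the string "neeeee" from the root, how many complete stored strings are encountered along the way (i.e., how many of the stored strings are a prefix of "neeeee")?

2

Walk "neeeee" from the root; an end-of-word marker is hit whenever a stored word is a prefix of "neeeee".
Prefixes of the query that are stored words: "ne", "nee"
Count: 2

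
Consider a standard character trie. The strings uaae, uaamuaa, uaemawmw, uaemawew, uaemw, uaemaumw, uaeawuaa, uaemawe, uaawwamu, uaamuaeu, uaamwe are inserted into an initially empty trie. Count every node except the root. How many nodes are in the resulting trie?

For each word, the new-node count is its length minus the longest prefix already in the trie:
  "uaae" → 4 new (u, a, a, e)
  "uaamuaa" → prefix "uaa" already present; 4 new (m, u, a, a)
  "uaemawmw" → prefix "ua" already present; 6 new (e, m, a, w, m, w)
  "uaemawew" → prefix "uaemaw" already present; 2 new (e, w)
  "uaemw" → prefix "uaem" already present; 1 new (w)
  "uaemaumw" → prefix "uaema" already present; 3 new (u, m, w)
  "uaeawuaa" → prefix "uae" already present; 5 new (a, w, u, a, a)
  "uaemawe" → prefix "uaemawe" already present; 0 new (none)
  "uaawwamu" → prefix "uaa" already present; 5 new (w, w, a, m, u)
  "uaamuaeu" → prefix "uaamua" already present; 2 new (e, u)
  "uaamwe" → prefix "uaam" already present; 2 new (w, e)
Total nodes = 4 + 4 + 6 + 2 + 1 + 3 + 5 + 0 + 5 + 2 + 2 = 34

34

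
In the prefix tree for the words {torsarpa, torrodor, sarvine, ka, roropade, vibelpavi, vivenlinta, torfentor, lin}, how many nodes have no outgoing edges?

9

A leaf is a node with no children — equivalently, the end of a word that is not a proper prefix of any other stored word.
Those words: "ka", "lin", "roropade", "sarvine", "torfentor", "torrodor", "torsarpa", "vibelpavi", "vivenlinta"
Leaf count: 9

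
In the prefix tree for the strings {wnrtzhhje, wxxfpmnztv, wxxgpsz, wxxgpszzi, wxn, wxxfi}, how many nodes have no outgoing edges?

Leaves are exactly the stored words that no other stored word extends.
Those words: "wnrtzhhje", "wxn", "wxxfi", "wxxfpmnztv", "wxxgpszzi"
Leaf count: 5

5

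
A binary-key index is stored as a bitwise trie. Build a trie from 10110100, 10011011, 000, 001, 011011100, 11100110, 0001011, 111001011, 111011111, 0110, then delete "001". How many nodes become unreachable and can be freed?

Walk "001" from the leaf back toward the root, removing each node that no remaining word uses.
The suffix "1" (1 node) is used only by "001"; the node for "00" still has the child "0", so pruning stops there.
Nodes removed: 1

1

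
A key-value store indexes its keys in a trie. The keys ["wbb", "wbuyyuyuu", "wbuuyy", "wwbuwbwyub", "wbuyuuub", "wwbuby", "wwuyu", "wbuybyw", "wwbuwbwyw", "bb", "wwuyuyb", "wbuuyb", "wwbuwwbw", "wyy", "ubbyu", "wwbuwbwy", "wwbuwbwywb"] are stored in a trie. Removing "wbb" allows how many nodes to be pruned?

After clearing the end-marker at "wbb", prune upward until reaching a node still needed by another word.
The suffix "b" (1 node) is used only by "wbb"; the node for "wb" still has the child "u", so pruning stops there.
Nodes removed: 1

1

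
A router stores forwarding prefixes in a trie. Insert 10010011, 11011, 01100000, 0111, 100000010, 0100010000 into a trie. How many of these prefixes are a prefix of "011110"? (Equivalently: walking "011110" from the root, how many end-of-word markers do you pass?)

1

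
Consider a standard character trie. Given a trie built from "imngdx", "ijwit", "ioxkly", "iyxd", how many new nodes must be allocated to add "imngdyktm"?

4

The longest prefix of "imngdyktm" already in the trie is "imngd" (length 5).
So 9 − 5 = 4 new nodes.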